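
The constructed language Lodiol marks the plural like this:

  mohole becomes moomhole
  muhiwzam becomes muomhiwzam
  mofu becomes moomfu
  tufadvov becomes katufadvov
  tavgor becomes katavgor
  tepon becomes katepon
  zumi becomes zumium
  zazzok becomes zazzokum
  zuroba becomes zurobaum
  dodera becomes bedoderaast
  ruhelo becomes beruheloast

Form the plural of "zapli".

zuroba and dodera both end in -a yet inflect differently (zurobaum, bedoderaast), so the final letter is not what conditions the rule; the first letter is.
"zapli" begins with z-. The stems beginning with z- (zumi → zumium, zazzok → zazzokum, zuroba → zurobaum) add -um.
So zapli → zaplium.

zaplium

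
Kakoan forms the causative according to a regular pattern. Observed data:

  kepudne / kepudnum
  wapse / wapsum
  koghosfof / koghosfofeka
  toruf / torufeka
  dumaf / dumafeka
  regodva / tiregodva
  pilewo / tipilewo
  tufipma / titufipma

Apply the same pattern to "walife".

"walife" ends in -e. The stems ending in -e (kepudne → kepudnum, wapse → wapsum) drop the final letter and add -um.
So walife → walifum.

walifum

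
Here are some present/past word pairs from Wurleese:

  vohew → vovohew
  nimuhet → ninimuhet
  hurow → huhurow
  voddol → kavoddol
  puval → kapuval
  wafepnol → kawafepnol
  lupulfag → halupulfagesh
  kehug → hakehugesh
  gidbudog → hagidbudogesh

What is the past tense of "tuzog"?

hurow and voddol both have last vowel 'o' yet inflect differently (huhurow, kavoddol), so the last vowel is not what conditions the rule; the final letter is.
"tuzog" ends in -g. The stems ending in -g (lupulfag → halupulfagesh, kehug → hakehugesh, gidbudog → hagidbudogesh) add ha- … -esh around the stem.
So tuzog → hatuzogesh.

hatuzogesh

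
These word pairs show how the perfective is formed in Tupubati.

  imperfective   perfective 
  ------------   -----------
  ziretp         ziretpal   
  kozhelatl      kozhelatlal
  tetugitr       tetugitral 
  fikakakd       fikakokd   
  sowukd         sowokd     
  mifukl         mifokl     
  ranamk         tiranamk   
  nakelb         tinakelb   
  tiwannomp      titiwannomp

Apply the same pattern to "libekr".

libokr

kozhelatl and mifukl both end in -l yet inflect differently (kozhelatlal, mifokl), so the final letter is not what conditions the rule; the second-to-last letter is.
"libekr" has second-to-last letter 'k'. The stems whose second-to-last letter is 'k' (fikakakd → fikakokd, sowukd → sowokd, mifukl → mifokl) change the last vowel to 'o'.
The other patterns: stems whose second-to-last letter is 't' add -al; stems whose second-to-last letter is 'l' or 'm' add the prefix ti-.
So libekr → libokr.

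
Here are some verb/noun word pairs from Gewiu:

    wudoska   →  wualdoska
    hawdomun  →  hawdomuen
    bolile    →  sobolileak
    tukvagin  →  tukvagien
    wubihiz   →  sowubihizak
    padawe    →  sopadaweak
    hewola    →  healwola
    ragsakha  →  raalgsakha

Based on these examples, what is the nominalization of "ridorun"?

ridoruen

"ridorun" ends in -n. The stems ending in -n (hawdomun → hawdomuen, tukvagin → tukvagien) drop the final letter and add -en.
The other patterns: stems ending in -a insert -al- after the first vowel; stems ending in -e or -z add so- … -ak around the stem.
So ridorun → ridoruen.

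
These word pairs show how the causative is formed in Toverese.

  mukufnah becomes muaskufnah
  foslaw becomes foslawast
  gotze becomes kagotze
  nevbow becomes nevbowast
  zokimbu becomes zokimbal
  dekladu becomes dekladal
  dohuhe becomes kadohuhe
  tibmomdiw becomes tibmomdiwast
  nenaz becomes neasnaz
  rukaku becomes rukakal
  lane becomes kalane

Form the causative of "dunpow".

foslaw and nenaz both have last vowel 'a' yet inflect differently (foslawast, neasnaz), so the last vowel is not what conditions the rule; the final letter is.
"dunpow" ends in -w. The stems ending in -w (tibmomdiw → tibmomdiwast, nevbow → nevbowast, foslaw → foslawast) add -ast.
So dunpow → dunpowast.

dunpowast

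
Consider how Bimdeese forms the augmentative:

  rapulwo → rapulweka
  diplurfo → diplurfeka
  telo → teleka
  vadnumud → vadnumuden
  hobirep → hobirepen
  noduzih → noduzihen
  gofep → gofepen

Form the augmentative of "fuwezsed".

fuwezseden

rapulwo and vadnumud both have 3 vowels yet inflect differently (rapulweka, vadnumuden), so the number of vowels is not what conditions the rule; the final letter is.
"fuwezsed" ends in -d. The one such stem in the data (vadnumud → vadnumuden) adds -en, so the same rule applies.
So fuwezsed → fuwezseden.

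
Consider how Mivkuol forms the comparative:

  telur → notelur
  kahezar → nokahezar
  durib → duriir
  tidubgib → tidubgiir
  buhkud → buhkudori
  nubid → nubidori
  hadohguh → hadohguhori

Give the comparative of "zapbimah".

zapbimahori

telur and buhkud both have last vowel 'u' yet inflect differently (notelur, buhkudori), so the last vowel is not what conditions the rule; the final letter is.
"zapbimah" ends in -h. The one such stem in the data (hadohguh → hadohguhori) adds -ori, so the same rule applies.
So zapbimah → zapbimahori.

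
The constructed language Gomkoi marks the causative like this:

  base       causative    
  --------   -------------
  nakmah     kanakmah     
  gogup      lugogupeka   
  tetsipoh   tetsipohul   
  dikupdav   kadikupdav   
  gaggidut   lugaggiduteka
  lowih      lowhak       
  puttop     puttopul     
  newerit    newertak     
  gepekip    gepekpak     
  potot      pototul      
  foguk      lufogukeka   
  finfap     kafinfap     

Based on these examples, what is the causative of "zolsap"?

newerit and gaggidut both end in -t yet inflect differently (newertak, lugaggiduteka), so the final letter is not what conditions the rule; the last vowel is.
"zolsap" has last vowel 'a'. The stems whose last vowel is 'a' (dikupdav → kadikupdav, finfap → kafinfap, nakmah → kanakmah) add the prefix ka-.
The other patterns: stems whose last vowel is 'i' delete the last vowel and add -ak; stems whose last vowel is 'u' add lu- … -eka around the stem; stems whose last vowel is 'o' add -ul.
So zolsap → kazolsap.

kazolsap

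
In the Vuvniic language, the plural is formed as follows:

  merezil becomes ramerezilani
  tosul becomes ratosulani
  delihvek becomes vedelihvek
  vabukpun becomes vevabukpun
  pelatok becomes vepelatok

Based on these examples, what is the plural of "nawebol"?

ranawebolani

tosul and vabukpun both have last vowel 'u' yet inflect differently (ratosulani, vevabukpun), so the last vowel is not what conditions the rule; the final letter is.
"nawebol" ends in -l. The stems ending in -l (merezil → ramerezilani, tosul → ratosulani) add ra- … -ani around the stem.
So nawebol → ranawebolani.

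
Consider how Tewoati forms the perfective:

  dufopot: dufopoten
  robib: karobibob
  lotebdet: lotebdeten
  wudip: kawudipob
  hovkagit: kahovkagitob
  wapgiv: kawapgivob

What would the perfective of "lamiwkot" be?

lamiwkoten

"lamiwkot" has last vowel 'o'. The one such stem in the data (dufopot → dufopoten) adds -en, so the same rule applies.
So lamiwkot → lamiwkoten.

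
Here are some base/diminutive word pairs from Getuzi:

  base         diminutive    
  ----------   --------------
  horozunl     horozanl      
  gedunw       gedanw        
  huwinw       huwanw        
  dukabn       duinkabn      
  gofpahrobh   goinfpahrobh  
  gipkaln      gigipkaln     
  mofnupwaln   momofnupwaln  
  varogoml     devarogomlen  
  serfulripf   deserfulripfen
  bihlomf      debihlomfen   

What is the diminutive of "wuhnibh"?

wuinhnibh

"wuhnibh" has second-to-last letter 'b'. The stems whose second-to-last letter is 'b' (dukabn → duinkabn, gofpahrobh → goinfpahrobh) insert -in- after the first vowel.
The other patterns: stems whose second-to-last letter is 'n' change the last vowel to 'a'; stems whose second-to-last letter is 'l' repeat the first consonant+vowel as a prefix; stems whose second-to-last letter is 'm' or 'p' add de- … -en around the stem.
So wuhnibh → wuinhnibh.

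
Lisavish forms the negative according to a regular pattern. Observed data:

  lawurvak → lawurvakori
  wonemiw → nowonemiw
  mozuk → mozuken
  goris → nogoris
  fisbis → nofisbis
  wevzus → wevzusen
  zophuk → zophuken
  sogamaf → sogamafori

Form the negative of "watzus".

watzusen

wevzus and goris both end in -s yet inflect differently (wevzusen, nogoris), so the final letter is not what conditions the rule; the last vowel is.
"watzus" has last vowel 'u'. The stems whose last vowel is 'u' (mozuk → mozuken, zophuk → zophuken, wevzus → wevzusen) add -en.
The other patterns: stems whose last vowel is 'i' add the prefix no-; stems whose last vowel is 'a' add -ori.
So watzus → watzusen.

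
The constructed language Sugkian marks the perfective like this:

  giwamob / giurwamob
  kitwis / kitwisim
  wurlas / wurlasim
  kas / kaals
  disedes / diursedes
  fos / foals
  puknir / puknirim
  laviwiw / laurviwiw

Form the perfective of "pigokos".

kas and wurlas both end in -s yet inflect differently (kaals, wurlasim), so the final letter is not what conditions the rule; the number of vowels is.
"pigokos" has 3 vowels. The stems with 3 vowels (disedes → diursedes, laviwiw → laurviwiw, giwamob → giurwamob) insert -ur- after the first vowel.
So pigokos → piurgokos.

piurgokos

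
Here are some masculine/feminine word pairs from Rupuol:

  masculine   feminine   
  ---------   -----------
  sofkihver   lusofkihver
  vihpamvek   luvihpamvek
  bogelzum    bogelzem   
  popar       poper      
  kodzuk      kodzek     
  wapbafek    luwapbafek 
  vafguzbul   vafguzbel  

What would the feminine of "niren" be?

luniren

sofkihver and popar both end in -r yet inflect differently (lusofkihver, poper), so the final letter is not what conditions the rule; the last vowel is.
"niren" has last vowel 'e'. The stems whose last vowel is 'e' (vihpamvek → luvihpamvek, sofkihver → lusofkihver, wapbafek → luwapbafek) add the prefix lu-.
So niren → luniren.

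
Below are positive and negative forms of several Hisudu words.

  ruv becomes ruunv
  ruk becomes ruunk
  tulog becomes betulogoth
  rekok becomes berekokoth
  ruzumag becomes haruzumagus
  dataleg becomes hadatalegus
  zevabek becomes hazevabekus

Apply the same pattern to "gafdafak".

"gafdafak" has 3 vowels. The stems with 3 vowels (ruzumag → haruzumagus, dataleg → hadatalegus, zevabek → hazevabekus) add ha- … -us around the stem.
So gafdafak → hagafdafakus.

hagafdafakus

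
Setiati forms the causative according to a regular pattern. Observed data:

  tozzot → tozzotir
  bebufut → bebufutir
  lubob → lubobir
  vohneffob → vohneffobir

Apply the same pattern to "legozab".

Every pair shown (tozzot → tozzotir, bebufut → bebufutir, lubob → lubobir, …) follows the same rule: add -ir.
So legozab → legozabir.

legozabir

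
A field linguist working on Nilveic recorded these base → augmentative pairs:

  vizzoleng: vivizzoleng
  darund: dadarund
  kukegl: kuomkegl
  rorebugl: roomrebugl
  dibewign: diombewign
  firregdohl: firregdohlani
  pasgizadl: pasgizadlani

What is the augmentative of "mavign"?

kukegl and firregdohl both end in -l yet inflect differently (kuomkegl, firregdohlani), so the final letter is not what conditions the rule; the second-to-last letter is.
"mavign" has second-to-last letter 'g'. The stems whose second-to-last letter is 'g' (kukegl → kuomkegl, rorebugl → roomrebugl, dibewign → diombewign) insert -om- after the first vowel.
The other patterns: stems whose second-to-last letter is 'n' repeat the first consonant+vowel as a prefix; stems whose second-to-last letter is 'd' or 'h' add -ani.
So mavign → maomvign.

maomvign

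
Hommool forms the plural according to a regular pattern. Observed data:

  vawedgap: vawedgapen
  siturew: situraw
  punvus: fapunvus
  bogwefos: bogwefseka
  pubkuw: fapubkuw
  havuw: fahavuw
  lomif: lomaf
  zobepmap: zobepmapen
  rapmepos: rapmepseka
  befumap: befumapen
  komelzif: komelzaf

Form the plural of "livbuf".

bogwefos and punvus both end in -s yet inflect differently (bogwefseka, fapunvus), so the final letter is not what conditions the rule; the last vowel is.
"livbuf" has last vowel 'u'. The stems whose last vowel is 'u' (pubkuw → fapubkuw, punvus → fapunvus, havuw → fahavuw) add the prefix fa-.
The other patterns: stems whose last vowel is 'a' add -en; stems whose last vowel is 'o' delete the last vowel and add -eka; stems whose last vowel is 'e' or 'i' change the last vowel to 'a'.
So livbuf → falivbuf.

falivbuf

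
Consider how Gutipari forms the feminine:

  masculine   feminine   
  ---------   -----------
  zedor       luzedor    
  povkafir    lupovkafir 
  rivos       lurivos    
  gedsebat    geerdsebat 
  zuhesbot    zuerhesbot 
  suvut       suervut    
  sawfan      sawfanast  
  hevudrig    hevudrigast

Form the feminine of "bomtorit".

zedor and zuhesbot both have last vowel 'o' yet inflect differently (luzedor, zuerhesbot), so the last vowel is not what conditions the rule; the final letter is.
"bomtorit" ends in -t. The stems ending in -t (gedsebat → geerdsebat, zuhesbot → zuerhesbot, suvut → suervut) insert -er- after the first vowel.
So bomtorit → boermtorit.

boermtorit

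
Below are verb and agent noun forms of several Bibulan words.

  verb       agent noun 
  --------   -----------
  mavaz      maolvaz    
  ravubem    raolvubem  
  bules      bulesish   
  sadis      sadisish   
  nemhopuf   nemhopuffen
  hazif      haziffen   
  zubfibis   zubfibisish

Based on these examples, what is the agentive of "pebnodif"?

pebnodiffen

"pebnodif" ends in -f. The stems ending in -f (nemhopuf → nemhopuffen, hazif → haziffen) double the final consonant and add -en.
So pebnodif → pebnodiffen.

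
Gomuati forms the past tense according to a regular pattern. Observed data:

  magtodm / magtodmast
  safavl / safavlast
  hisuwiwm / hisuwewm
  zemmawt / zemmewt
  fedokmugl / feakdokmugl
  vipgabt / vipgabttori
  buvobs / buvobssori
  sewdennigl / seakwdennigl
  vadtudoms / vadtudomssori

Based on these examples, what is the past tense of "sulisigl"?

zemmawt and vipgabt both end in -t yet inflect differently (zemmewt, vipgabttori), so the final letter is not what conditions the rule; the second-to-last letter is.
"sulisigl" has second-to-last letter 'g'. The stems whose second-to-last letter is 'g' (fedokmugl → feakdokmugl, sewdennigl → seakwdennigl) insert -ak- after the first vowel.
So sulisigl → suaklisigl.

suaklisigl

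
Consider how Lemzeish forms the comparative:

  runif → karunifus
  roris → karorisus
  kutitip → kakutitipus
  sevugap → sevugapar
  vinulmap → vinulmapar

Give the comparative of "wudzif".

kawudzifus

kutitip and sevugap both end in -p yet inflect differently (kakutitipus, sevugapar), so the final letter is not what conditions the rule; the last vowel is.
"wudzif" has last vowel 'i'. The stems whose last vowel is 'i' (runif → karunifus, roris → karorisus, kutitip → kakutitipus) add ka- … -us around the stem.
The other pattern: stems whose last vowel is 'a' add -ar.
So wudzif → kawudzifus.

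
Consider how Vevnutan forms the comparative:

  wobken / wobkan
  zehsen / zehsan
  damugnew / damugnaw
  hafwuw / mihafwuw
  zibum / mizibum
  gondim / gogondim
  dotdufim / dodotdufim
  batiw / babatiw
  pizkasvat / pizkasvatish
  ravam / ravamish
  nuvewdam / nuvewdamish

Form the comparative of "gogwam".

damugnew and hafwuw both end in -w yet inflect differently (damugnaw, mihafwuw), so the final letter is not what conditions the rule; the last vowel is.
"gogwam" has last vowel 'a'. The stems whose last vowel is 'a' (pizkasvat → pizkasvatish, ravam → ravamish, nuvewdam → nuvewdamish) add -ish.
The other patterns: stems whose last vowel is 'e' change the last vowel to 'a'; stems whose last vowel is 'u' add the prefix mi-; stems whose last vowel is 'i' repeat the first consonant+vowel as a prefix.
So gogwam → gogwamish.

gogwamish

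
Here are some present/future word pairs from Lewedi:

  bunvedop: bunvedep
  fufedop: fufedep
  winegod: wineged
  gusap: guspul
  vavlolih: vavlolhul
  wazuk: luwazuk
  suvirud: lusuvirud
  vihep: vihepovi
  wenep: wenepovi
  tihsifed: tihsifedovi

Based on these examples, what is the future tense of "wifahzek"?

wifahzekovi

bunvedop and gusap both end in -p yet inflect differently (bunvedep, guspul), so the final letter is not what conditions the rule; the last vowel is.
"wifahzek" has last vowel 'e'. The stems whose last vowel is 'e' (vihep → vihepovi, wenep → wenepovi, tihsifed → tihsifedovi) add -ovi.
So wifahzek → wifahzekovi.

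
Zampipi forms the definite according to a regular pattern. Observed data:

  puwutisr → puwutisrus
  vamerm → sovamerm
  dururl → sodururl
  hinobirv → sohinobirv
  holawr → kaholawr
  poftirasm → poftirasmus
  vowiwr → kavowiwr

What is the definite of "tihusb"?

tihusbus

poftirasm and vamerm both end in -m yet inflect differently (poftirasmus, sovamerm), so the final letter is not what conditions the rule; the second-to-last letter is.
"tihusb" has second-to-last letter 's'. The stems whose second-to-last letter is 's' (puwutisr → puwutisrus, poftirasm → poftirasmus) add -us.
So tihusb → tihusbus.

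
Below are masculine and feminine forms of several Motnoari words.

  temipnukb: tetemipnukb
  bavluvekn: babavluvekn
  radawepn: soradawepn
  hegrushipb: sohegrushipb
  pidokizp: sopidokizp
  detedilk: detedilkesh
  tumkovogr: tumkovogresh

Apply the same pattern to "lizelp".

bavluvekn and radawepn both end in -n yet inflect differently (babavluvekn, soradawepn), so the final letter is not what conditions the rule; the second-to-last letter is.
"lizelp" has second-to-last letter 'l'. The one such stem in the data (detedilk → detedilkesh) adds -esh, so the same rule applies.
The other patterns: stems whose second-to-last letter is 'k' repeat the first consonant+vowel as a prefix; stems whose second-to-last letter is 'p' or 'z' add the prefix so-.
So lizelp → lizelpesh.

lizelpesh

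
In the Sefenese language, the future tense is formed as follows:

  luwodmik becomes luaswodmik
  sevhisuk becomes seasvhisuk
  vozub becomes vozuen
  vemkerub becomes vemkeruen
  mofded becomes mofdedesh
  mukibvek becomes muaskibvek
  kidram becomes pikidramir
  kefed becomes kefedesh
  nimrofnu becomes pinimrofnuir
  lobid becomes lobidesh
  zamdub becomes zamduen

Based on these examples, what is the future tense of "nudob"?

nudoen

vozub and nimrofnu both have last vowel 'u' yet inflect differently (vozuen, pinimrofnuir), so the last vowel is not what conditions the rule; the final letter is.
"nudob" ends in -b. The stems ending in -b (vozub → vozuen, zamdub → zamduen, vemkerub → vemkeruen) drop the final letter and add -en.
So nudob → nudoen.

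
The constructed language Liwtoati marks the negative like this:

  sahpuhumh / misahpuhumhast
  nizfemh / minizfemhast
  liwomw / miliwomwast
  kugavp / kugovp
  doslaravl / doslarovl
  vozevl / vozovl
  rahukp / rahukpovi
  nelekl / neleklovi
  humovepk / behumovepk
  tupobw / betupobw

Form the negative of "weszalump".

miweszalumpast

kugavp and rahukp both end in -p yet inflect differently (kugovp, rahukpovi), so the final letter is not what conditions the rule; the second-to-last letter is.
"weszalump" has second-to-last letter 'm'. The stems whose second-to-last letter is 'm' (sahpuhumh → misahpuhumhast, nizfemh → minizfemhast, liwomw → miliwomwast) add mi- … -ast around the stem.
So weszalump → miweszalumpast.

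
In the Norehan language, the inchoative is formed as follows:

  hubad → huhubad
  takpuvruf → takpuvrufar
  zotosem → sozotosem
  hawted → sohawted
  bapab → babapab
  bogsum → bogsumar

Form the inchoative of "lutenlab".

zotosem and bogsum both end in -m yet inflect differently (sozotosem, bogsumar), so the final letter is not what conditions the rule; the last vowel is.
"lutenlab" has last vowel 'a'. The stems whose last vowel is 'a' (hubad → huhubad, bapab → babapab) repeat the first consonant+vowel as a prefix.
So lutenlab → lulutenlab.

lulutenlab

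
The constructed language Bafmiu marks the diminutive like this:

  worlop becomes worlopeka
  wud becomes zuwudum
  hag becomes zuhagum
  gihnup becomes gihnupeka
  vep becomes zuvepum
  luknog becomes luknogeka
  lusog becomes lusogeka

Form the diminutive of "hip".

lusog and hag both end in -g yet inflect differently (lusogeka, zuhagum), so the final letter is not what conditions the rule; the number of vowels is.
"hip" has 1 vowel. The stems with 1 vowel (hag → zuhagum, wud → zuwudum, vep → zuvepum) add zu- … -um around the stem.
The other pattern: stems with 2 vowels add -eka.
So hip → zuhipum.

zuhipum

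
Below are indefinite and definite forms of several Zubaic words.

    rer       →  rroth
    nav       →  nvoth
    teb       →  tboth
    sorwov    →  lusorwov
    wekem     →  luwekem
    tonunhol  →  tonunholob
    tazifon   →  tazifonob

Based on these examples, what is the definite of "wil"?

"wil" has 1 vowel. The stems with 1 vowel (rer → rroth, nav → nvoth, teb → tboth) delete the last vowel and add -oth.
So wil → wloth.

wloth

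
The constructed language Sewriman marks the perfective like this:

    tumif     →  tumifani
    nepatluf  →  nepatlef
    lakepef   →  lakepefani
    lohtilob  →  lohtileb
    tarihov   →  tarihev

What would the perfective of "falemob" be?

lakepef and nepatluf both end in -f yet inflect differently (lakepefani, nepatlef), so the final letter is not what conditions the rule; the last vowel is.
"falemob" has last vowel 'o'. The stems whose last vowel is 'o' (lohtilob → lohtileb, tarihov → tarihev) change the last vowel to 'e'.
So falemob → falemeb.

falemeb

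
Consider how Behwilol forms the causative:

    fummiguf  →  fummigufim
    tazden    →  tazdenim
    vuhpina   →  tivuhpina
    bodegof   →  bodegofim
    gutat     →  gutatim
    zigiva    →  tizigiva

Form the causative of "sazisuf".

sazisufim

"sazisuf" ends in a consonant. The stems ending in a consonant (bodegof → bodegofim, tazden → tazdenim, gutat → gutatim) add -im.
The other pattern: stems ending in a vowel add the prefix ti-.
So sazisuf → sazisufim.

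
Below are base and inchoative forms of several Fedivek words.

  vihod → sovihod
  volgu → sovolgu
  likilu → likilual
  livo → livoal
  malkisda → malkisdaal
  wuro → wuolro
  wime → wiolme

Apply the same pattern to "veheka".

"veheka" begins with v-. The stems beginning with v- (vihod → sovihod, volgu → sovolgu) add the prefix so-.
The other patterns: stems beginning with l- or m- add -al; stems beginning with w- insert -ol- after the first vowel.
So veheka → soveheka.

soveheka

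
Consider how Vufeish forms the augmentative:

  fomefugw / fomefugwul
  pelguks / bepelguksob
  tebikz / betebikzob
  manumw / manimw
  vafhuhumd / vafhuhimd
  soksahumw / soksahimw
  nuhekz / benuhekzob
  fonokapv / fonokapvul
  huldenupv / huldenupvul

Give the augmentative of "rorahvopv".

rorahvopvul

fomefugw and manumw both end in -w yet inflect differently (fomefugwul, manimw), so the final letter is not what conditions the rule; the second-to-last letter is.
"rorahvopv" has second-to-last letter 'p'. The stems whose second-to-last letter is 'p' (huldenupv → huldenupvul, fonokapv → fonokapvul) add -ul.
The other patterns: stems whose second-to-last letter is 'm' change the last vowel to 'i'; stems whose second-to-last letter is 'k' add be- … -ob around the stem.
So rorahvopv → rorahvopvul.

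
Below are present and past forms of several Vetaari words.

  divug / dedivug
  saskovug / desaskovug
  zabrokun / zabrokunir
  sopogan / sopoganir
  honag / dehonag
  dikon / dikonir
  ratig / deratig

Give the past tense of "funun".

"funun" ends in -n. The stems ending in -n (zabrokun → zabrokunir, sopogan → sopoganir, dikon → dikonir) add -ir.
So funun → fununir.

fununir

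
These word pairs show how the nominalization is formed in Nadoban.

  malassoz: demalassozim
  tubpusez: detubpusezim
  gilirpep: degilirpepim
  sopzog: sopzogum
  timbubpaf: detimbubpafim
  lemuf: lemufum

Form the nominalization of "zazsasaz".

dezazsasazim

"zazsasaz" has 3 vowels. The stems with 3 vowels (tubpusez → detubpusezim, malassoz → demalassozim, gilirpep → degilirpepim) add de- … -im around the stem.
So zazsasaz → dezazsasazim.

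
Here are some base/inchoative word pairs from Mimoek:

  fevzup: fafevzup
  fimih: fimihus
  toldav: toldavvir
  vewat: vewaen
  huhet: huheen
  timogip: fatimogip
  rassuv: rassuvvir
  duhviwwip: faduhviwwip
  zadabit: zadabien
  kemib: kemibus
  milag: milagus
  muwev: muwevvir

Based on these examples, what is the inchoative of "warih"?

warihus

zadabit and timogip both have last vowel 'i' yet inflect differently (zadabien, fatimogip), so the last vowel is not what conditions the rule; the final letter is.
"warih" ends in -h. The one such stem in the data (fimih → fimihus) adds -us, so the same rule applies.
The other patterns: stems ending in -t drop the final letter and add -en; stems ending in -p add the prefix fa-; stems ending in -v double the final consonant and add -ir.
So warih → warihus.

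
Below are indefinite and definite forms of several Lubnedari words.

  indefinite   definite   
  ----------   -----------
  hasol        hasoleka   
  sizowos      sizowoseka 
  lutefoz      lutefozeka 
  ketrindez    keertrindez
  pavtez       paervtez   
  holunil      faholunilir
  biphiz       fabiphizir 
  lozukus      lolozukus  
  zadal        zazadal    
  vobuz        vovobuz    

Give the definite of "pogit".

fapogitir

"pogit" has last vowel 'i'. The stems whose last vowel is 'i' (holunil → faholunilir, biphiz → fabiphizir) add fa- … -ir around the stem.
So pogit → fapogitir.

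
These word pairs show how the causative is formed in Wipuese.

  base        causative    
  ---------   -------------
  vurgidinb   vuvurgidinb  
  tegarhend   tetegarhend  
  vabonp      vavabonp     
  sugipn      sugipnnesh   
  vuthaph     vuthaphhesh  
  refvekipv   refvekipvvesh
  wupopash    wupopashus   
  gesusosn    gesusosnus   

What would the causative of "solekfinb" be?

sosolekfinb

"solekfinb" has second-to-last letter 'n'. The stems whose second-to-last letter is 'n' (vurgidinb → vuvurgidinb, tegarhend → tetegarhend, vabonp → vavabonp) repeat the first consonant+vowel as a prefix.
So solekfinb → sosolekfinb.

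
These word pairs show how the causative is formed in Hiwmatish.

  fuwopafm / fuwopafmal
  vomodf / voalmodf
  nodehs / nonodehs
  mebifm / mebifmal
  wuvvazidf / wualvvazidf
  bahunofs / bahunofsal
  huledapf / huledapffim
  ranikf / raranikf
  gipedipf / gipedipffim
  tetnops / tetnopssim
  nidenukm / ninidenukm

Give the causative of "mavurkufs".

nidenukm and mebifm both end in -m yet inflect differently (ninidenukm, mebifmal), so the final letter is not what conditions the rule; the second-to-last letter is.
"mavurkufs" has second-to-last letter 'f'. The stems whose second-to-last letter is 'f' (mebifm → mebifmal, fuwopafm → fuwopafmal, bahunofs → bahunofsal) add -al.
So mavurkufs → mavurkufsal.

mavurkufsal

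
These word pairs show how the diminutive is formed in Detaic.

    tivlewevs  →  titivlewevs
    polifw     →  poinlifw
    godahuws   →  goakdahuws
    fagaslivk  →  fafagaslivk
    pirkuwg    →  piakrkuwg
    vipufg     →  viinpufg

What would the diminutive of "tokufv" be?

toinkufv

godahuws and tivlewevs both end in -s yet inflect differently (goakdahuws, titivlewevs), so the final letter is not what conditions the rule; the second-to-last letter is.
"tokufv" has second-to-last letter 'f'. The stems whose second-to-last letter is 'f' (polifw → poinlifw, vipufg → viinpufg) insert -in- after the first vowel.
The other patterns: stems whose second-to-last letter is 'w' insert -ak- after the first vowel; stems whose second-to-last letter is 'v' repeat the first consonant+vowel as a prefix.
So tokufv → toinkufv.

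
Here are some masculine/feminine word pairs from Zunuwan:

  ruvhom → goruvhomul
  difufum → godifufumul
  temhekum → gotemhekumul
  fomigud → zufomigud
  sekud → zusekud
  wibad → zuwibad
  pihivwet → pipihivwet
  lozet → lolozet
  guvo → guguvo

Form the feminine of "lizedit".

"lizedit" ends in -t. The stems ending in -t (pihivwet → pipihivwet, lozet → lolozet) repeat the first consonant+vowel as a prefix.
So lizedit → lilizedit.

lilizedit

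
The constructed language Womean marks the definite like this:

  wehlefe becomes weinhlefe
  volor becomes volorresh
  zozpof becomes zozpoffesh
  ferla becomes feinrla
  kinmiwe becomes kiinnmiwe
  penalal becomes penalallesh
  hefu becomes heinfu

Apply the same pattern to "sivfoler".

sivfolerresh

"sivfoler" ends in a consonant. The stems ending in a consonant (zozpof → zozpoffesh, penalal → penalallesh, volor → volorresh) double the final consonant and add -esh.
The other pattern: stems ending in a vowel insert -in- after the first vowel.
So sivfoler → sivfolerresh.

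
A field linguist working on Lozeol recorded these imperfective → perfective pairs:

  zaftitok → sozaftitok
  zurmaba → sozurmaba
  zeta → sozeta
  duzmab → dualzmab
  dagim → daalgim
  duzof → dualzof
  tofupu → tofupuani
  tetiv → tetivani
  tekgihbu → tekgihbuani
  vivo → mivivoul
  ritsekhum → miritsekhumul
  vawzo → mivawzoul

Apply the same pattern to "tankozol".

dagim and ritsekhum both end in -m yet inflect differently (daalgim, miritsekhumul), so the final letter is not what conditions the rule; the first letter is.
"tankozol" begins with t-. The stems beginning with t- (tofupu → tofupuani, tetiv → tetivani, tekgihbu → tekgihbuani) add -ani.
The other patterns: stems beginning with z- add the prefix so-; stems beginning with d- insert -al- after the first vowel; stems beginning with r- or v- add mi- … -ul around the stem.
So tankozol → tankozolani.

tankozolani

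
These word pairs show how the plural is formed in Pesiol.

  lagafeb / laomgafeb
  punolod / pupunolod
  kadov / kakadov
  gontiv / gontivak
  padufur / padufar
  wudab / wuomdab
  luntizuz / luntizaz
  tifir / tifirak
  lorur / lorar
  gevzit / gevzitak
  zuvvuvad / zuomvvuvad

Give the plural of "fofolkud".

fofolkad

lorur and tifir both end in -r yet inflect differently (lorar, tifirak), so the final letter is not what conditions the rule; the last vowel is.
"fofolkud" has last vowel 'u'. The stems whose last vowel is 'u' (luntizuz → luntizaz, lorur → lorar, padufur → padufar) change the last vowel to 'a'.
The other patterns: stems whose last vowel is 'o' repeat the first consonant+vowel as a prefix; stems whose last vowel is 'i' add -ak; stems whose last vowel is 'a' or 'e' insert -om- after the first vowel.
So fofolkud → fofolkad.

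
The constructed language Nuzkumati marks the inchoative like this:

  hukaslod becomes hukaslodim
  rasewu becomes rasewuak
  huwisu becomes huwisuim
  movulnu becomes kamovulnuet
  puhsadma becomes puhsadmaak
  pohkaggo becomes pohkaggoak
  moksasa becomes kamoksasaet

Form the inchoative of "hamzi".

huwisu and movulnu both end in -u yet inflect differently (huwisuim, kamovulnuet), so the final letter is not what conditions the rule; the first letter is.
"hamzi" begins with h-. The stems beginning with h- (huwisu → huwisuim, hukaslod → hukaslodim) add -im.
So hamzi → hamziim.

hamziim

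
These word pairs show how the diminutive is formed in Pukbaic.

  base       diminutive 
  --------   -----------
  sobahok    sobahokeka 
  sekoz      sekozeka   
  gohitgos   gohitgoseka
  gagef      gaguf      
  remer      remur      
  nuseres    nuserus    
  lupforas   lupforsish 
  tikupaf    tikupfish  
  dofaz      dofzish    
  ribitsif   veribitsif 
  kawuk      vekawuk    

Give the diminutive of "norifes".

norifus

"norifes" has last vowel 'e'. The stems whose last vowel is 'e' (gagef → gaguf, remer → remur, nuseres → nuserus) change the last vowel to 'u'.
The other patterns: stems whose last vowel is 'o' add -eka; stems whose last vowel is 'a' delete the last vowel and add -ish; stems whose last vowel is 'i' or 'u' add the prefix ve-.
So norifes → norifus.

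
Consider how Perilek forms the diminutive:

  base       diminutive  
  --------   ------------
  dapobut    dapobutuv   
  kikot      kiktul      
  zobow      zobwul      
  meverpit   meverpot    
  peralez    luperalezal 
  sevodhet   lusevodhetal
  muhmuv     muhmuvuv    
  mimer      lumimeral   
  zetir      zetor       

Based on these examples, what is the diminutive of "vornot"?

vorntul

"vornot" has last vowel 'o'. The stems whose last vowel is 'o' (kikot → kiktul, zobow → zobwul) delete the last vowel and add -ul.
The other patterns: stems whose last vowel is 'i' change the last vowel to 'o'; stems whose last vowel is 'e' add lu- … -al around the stem; stems whose last vowel is 'u' add -uv.
So vornot → vorntul.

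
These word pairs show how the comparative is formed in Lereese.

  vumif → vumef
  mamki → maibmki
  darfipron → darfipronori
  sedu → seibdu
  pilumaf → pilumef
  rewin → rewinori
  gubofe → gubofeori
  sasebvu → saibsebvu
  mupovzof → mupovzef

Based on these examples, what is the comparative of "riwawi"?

"riwawi" ends in -i. The one such stem in the data (mamki → maibmki) inserts -ib- after the first vowel (as do sasebvu, sedu), so the same rule applies.
So riwawi → riibwawi.

riibwawi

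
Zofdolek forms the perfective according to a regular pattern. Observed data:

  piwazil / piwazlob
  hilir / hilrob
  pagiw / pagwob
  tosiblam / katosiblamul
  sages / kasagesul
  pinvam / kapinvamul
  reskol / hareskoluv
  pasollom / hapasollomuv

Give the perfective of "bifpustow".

"bifpustow" has last vowel 'o'. The stems whose last vowel is 'o' (reskol → hareskoluv, pasollom → hapasollomuv) add ha- … -uv around the stem.
The other patterns: stems whose last vowel is 'i' delete the last vowel and add -ob; stems whose last vowel is 'a' or 'e' add ka- … -ul around the stem.
So bifpustow → habifpustowuv.

habifpustowuv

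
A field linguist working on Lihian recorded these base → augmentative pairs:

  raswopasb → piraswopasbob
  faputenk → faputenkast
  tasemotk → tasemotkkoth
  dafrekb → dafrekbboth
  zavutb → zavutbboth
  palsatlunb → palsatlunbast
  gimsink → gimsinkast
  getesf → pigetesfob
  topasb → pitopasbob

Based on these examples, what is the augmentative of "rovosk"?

"rovosk" has second-to-last letter 's'. The stems whose second-to-last letter is 's' (getesf → pigetesfob, topasb → pitopasbob, raswopasb → piraswopasbob) add pi- … -ob around the stem.
So rovosk → pirovoskob.

pirovoskob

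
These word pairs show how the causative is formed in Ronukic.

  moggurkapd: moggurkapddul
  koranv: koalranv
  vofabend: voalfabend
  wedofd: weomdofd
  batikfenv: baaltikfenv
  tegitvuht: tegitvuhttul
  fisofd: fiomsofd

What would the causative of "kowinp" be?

koalwinp

fisofd and vofabend both end in -d yet inflect differently (fiomsofd, voalfabend), so the final letter is not what conditions the rule; the second-to-last letter is.
"kowinp" has second-to-last letter 'n'. The stems whose second-to-last letter is 'n' (batikfenv → baaltikfenv, koranv → koalranv, vofabend → voalfabend) insert -al- after the first vowel.
The other patterns: stems whose second-to-last letter is 'f' insert -om- after the first vowel; stems whose second-to-last letter is 'h' or 'p' double the final consonant and add -ul.
So kowinp → koalwinp.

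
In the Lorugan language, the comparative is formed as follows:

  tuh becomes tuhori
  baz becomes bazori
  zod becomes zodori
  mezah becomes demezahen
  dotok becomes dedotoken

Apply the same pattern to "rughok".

tuh and mezah both end in -h yet inflect differently (tuhori, demezahen), so the final letter is not what conditions the rule; the number of vowels is.
"rughok" has 2 vowels. The stems with 2 vowels (mezah → demezahen, dotok → dedotoken) add de- … -en around the stem.
The other pattern: stems with 1 vowel add -ori.
So rughok → derughoken.

derughoken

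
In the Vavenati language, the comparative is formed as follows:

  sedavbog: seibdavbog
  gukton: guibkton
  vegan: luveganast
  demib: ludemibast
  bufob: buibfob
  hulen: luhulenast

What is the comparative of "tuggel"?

"tuggel" has last vowel 'e'. The one such stem in the data (hulen → luhulenast) adds lu- … -ast around the stem, so the same rule applies.
The other pattern: stems whose last vowel is 'o' insert -ib- after the first vowel.
So tuggel → lutuggelast.

lutuggelast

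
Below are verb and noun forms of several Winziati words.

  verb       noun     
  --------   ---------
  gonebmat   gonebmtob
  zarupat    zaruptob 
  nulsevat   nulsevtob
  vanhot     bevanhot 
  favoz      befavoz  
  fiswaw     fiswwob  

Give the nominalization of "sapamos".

besapamos

"sapamos" has last vowel 'o'. The stems whose last vowel is 'o' (favoz → befavoz, vanhot → bevanhot) add the prefix be-.
The other pattern: stems whose last vowel is 'a' delete the last vowel and add -ob.
So sapamos → besapamos.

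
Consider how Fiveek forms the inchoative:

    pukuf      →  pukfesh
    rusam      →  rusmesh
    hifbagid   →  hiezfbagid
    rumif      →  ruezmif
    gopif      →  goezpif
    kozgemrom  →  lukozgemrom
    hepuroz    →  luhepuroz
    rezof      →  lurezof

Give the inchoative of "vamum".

vammesh

pukuf and rumif both end in -f yet inflect differently (pukfesh, ruezmif), so the final letter is not what conditions the rule; the last vowel is.
"vamum" has last vowel 'u'. The one such stem in the data (pukuf → pukfesh) deletes the last vowel and adds -esh (as does rusam), so the same rule applies.
So vamum → vammesh.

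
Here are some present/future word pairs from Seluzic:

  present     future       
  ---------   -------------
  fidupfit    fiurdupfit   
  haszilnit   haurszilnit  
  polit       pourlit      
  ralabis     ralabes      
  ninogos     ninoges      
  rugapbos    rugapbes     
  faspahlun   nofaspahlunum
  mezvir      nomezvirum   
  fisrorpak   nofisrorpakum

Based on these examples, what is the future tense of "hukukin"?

nohukukinum

"hukukin" ends in -n. The one such stem in the data (faspahlun → nofaspahlunum) adds no- … -um around the stem, so the same rule applies.
So hukukin → nohukukinum.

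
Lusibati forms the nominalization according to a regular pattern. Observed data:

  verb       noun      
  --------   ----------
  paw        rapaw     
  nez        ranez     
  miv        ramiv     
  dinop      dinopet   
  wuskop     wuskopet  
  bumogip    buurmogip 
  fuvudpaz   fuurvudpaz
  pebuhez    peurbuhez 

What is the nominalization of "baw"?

"baw" has 1 vowel. The stems with 1 vowel (paw → rapaw, nez → ranez, miv → ramiv) add the prefix ra-.
The other patterns: stems with 2 vowels add -et; stems with 3 vowels insert -ur- after the first vowel.
So baw → rabaw.

rabaw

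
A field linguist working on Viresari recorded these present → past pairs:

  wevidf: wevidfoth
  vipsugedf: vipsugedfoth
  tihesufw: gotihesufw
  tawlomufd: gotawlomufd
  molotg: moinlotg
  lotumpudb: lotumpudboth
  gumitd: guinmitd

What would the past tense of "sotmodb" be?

sotmodboth

"sotmodb" has second-to-last letter 'd'. The stems whose second-to-last letter is 'd' (wevidf → wevidfoth, vipsugedf → vipsugedfoth, lotumpudb → lotumpudboth) add -oth.
So sotmodb → sotmodboth.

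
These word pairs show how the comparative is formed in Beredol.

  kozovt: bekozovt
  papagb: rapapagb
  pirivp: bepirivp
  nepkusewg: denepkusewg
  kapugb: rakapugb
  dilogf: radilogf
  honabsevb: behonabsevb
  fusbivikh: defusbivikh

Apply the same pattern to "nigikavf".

honabsevb and papagb both end in -b yet inflect differently (behonabsevb, rapapagb), so the final letter is not what conditions the rule; the second-to-last letter is.
"nigikavf" has second-to-last letter 'v'. The stems whose second-to-last letter is 'v' (pirivp → bepirivp, honabsevb → behonabsevb, kozovt → bekozovt) add the prefix be-.
So nigikavf → benigikavf.

benigikavf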